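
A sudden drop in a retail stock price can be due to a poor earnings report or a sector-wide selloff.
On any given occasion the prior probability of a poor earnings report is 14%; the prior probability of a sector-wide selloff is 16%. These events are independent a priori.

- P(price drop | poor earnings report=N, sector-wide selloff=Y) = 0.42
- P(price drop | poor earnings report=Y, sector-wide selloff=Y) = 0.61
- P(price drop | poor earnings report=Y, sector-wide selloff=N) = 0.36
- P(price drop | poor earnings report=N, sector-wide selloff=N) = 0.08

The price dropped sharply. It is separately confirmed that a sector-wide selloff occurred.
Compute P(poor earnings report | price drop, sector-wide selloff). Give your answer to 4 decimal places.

P(price drop | sector-wide selloff) = 0.42×0.86 + 0.61×0.14 = 0.361200 + 0.085400 = 0.446600
The poor earnings report-present share is 0.61×0.14 = 0.085400.
P(poor earnings report | price drop, sector-wide selloff) = 0.085400 / 0.446600 ≈ 0.1912

P(poor earnings report | price drop, sector-wide selloff) ≈ 0.1912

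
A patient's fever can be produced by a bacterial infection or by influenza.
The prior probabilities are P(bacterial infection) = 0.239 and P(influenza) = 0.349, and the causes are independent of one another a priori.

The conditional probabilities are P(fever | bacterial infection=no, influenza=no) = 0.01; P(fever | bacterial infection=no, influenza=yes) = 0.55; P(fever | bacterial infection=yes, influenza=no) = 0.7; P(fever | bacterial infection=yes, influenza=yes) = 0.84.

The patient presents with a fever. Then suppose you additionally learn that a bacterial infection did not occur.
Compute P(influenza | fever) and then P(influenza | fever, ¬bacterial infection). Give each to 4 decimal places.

P(fever) = 0.01·0.761·0.651 + 0.55·0.761·0.349 + 0.7·0.239·0.651 + 0.84·0.239·0.349 = 0.004954 + 0.146074 + 0.108912 + 0.070065 = 0.330005
The influenza-present share is 0.146074 + 0.070065 = 0.216139.
So P(influenza | fever) = 0.216139/0.330005 ≈ 0.6550.

With the extra evidence:
Numerator (weight on configurations with influenza): 0.55·0.349 = 0.191950
Normalizer over all consistent configurations: 0.01·0.651 + 0.55·0.349 = 0.198460
P(influenza | fever, ¬bacterial infection) = 0.191950/0.198460 ≈ 0.9672

P(influenza | fever) ≈ 0.6550; P(influenza | fever, ¬bacterial infection) ≈ 0.9672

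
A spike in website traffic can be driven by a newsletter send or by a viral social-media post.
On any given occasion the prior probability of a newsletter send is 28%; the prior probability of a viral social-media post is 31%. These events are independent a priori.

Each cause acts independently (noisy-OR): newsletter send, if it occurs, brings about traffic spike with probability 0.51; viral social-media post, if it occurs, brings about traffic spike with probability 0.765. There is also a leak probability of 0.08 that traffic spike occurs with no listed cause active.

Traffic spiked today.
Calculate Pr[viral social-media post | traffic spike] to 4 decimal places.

Under noisy-OR, P(traffic spike | causes) = 1 − (1−0.08)·∏(1−qᵢ) over the active causes.
P(traffic spike) = 0.08*0.72*0.69 + 0.7838*0.72*0.31 + 0.5492*0.28*0.69 + 0.894062*0.28*0.31 = 0.039744 + 0.174944 + 0.106105 + 0.077605 = 0.398398
Restricting to configurations with viral social-media post present: 0.174944 + 0.077605 = 0.252549.
P(viral social-media post | traffic spike) = 0.252549 / 0.398398 ≈ 0.6339

Pr[viral social-media post | traffic spike] ≈ 0.6339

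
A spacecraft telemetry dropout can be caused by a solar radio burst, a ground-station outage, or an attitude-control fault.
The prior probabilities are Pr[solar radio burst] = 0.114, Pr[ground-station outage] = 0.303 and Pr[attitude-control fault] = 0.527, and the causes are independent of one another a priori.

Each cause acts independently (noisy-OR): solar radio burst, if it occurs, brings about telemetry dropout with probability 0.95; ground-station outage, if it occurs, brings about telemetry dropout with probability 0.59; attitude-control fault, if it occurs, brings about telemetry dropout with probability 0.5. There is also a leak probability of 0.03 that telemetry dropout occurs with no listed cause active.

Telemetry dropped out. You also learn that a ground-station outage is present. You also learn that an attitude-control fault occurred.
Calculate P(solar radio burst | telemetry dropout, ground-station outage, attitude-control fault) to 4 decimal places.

P(solar radio burst | telemetry dropout, ground-station outage, attitude-control fault) ≈ 0.1372

Under noisy-OR, P(telemetry dropout | causes) = 1 − (1−0.03)·∏(1−qᵢ) over the active causes.
Enumerate both values of solar radio burst and weight by the priors:
  P(telemetry dropout | ground-station outage, attitude-control fault) = 0.80115×0.886 + 0.990058×0.114
        = 0.709819 + 0.112867 = 0.822686
Keeping only the solar radio burst-present terms gives 0.112867, so
  P(solar radio burst | telemetry dropout, ground-station outage, attitude-control fault) = 0.112867 / 0.822686 ≈ 0.1372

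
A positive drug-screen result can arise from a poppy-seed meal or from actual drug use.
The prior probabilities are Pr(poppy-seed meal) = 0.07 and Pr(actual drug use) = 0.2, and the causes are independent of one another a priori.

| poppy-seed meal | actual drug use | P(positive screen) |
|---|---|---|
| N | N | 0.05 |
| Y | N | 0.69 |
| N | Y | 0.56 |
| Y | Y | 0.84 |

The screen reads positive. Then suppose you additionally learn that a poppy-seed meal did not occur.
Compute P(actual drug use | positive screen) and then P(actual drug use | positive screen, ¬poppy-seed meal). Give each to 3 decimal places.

Sum P(positive screen|·) weighted by the priors over the 4 (poppy-seed meal, actual drug use) configurations:
  P(positive screen) = 0.05×0.93×0.8 + 0.56×0.93×0.2 + 0.69×0.07×0.8 + 0.84×0.07×0.2
        = 0.037200 + 0.104160 + 0.038640 + 0.011760 = 0.191760
Keeping only the actual drug use-present terms gives 0.115920, so
  P(actual drug use | positive screen) = 0.115920 / 0.191760 ≈ 0.605

Now condition on the additional information:
P(positive screen | ¬poppy-seed meal) = 0.05·0.8 + 0.56·0.2 = 0.040000 + 0.112000 = 0.152000
Restricting to configurations with actual drug use present: 0.56·0.2 = 0.112000.
P(actual drug use | positive screen, ¬poppy-seed meal) = 0.112000 / 0.152000 ≈ 0.737
With poppy-seed meal excluded, actual drug use must carry more of the explanatory weight for the positive screen.

P(actual drug use | positive screen) ≈ 0.605; P(actual drug use | positive screen, ¬poppy-seed meal) ≈ 0.737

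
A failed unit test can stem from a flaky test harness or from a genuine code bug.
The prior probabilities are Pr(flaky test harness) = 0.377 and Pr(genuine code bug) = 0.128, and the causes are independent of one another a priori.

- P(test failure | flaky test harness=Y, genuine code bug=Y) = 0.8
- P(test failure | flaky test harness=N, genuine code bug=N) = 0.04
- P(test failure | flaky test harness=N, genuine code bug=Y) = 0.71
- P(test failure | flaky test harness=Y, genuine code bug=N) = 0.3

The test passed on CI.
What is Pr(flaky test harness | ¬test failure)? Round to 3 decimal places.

P(¬test failure) = 0.96×0.623×0.872 + 0.29×0.623×0.128 + 0.7×0.377×0.872 + 0.2×0.377×0.128 = 0.521526 + 0.023126 + 0.230121 + 0.009651 = 0.784424
The flaky test harness-present share is 0.230121 + 0.009651 = 0.239772.
P(flaky test harness | ¬test failure) = 0.239772 / 0.784424 ≈ 0.306

Pr(flaky test harness | ¬test failure) ≈ 0.306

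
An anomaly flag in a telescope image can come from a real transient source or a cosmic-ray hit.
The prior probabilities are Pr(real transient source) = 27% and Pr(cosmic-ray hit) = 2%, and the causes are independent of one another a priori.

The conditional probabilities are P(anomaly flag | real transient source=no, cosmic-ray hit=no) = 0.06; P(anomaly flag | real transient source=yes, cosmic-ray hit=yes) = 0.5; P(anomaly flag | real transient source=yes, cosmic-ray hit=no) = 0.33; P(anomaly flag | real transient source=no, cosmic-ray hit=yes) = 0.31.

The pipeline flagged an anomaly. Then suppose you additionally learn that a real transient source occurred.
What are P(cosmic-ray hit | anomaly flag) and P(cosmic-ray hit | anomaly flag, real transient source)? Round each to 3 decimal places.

For the numerator, keep only cosmic-ray hit=true terms: 0.004526 + 0.002700 = 0.007226
Normalizer over all consistent configurations: 0.06·0.73·0.98 + 0.31·0.73·0.02 + 0.33·0.27·0.98 + 0.5·0.27·0.02 = 0.137468
Posterior = 0.007226 / 0.137468 ≈ 0.053

Now also conditioning on real transient source=true:
P(anomaly flag | real transient source) = 0.33*0.98 + 0.5*0.02 = 0.323400 + 0.010000 = 0.333400
The cosmic-ray hit-present share is 0.5*0.02 = 0.010000.
P(cosmic-ray hit | anomaly flag, real transient source) = 0.010000 / 0.333400 ≈ 0.030

P(cosmic-ray hit | anomaly flag) ≈ 0.053; P(cosmic-ray hit | anomaly flag, real transient source) ≈ 0.030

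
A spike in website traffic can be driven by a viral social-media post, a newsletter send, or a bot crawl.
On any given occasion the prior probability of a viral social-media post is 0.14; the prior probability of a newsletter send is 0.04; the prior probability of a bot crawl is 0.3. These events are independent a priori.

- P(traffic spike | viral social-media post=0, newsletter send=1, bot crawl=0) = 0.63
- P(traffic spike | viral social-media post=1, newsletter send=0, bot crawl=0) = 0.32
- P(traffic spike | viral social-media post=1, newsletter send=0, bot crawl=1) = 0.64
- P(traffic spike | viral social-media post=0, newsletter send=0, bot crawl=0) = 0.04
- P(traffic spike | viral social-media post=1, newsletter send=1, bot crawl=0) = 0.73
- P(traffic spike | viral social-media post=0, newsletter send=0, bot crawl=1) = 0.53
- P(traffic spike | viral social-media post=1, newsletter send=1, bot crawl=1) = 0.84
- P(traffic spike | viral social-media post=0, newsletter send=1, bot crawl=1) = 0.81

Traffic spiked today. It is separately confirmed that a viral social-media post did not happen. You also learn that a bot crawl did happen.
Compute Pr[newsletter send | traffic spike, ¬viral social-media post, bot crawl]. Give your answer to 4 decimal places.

Weight on newsletter send=true, given the evidence: 0.81×0.04 = 0.032400
The normalizing constant is 0.53×0.96 + 0.81×0.04 = 0.541200
P(newsletter send | traffic spike, ¬viral social-media post, bot crawl) = 0.032400/0.541200 ≈ 0.0599

Pr[newsletter send | traffic spike, ¬viral social-media post, bot crawl] ≈ 0.0599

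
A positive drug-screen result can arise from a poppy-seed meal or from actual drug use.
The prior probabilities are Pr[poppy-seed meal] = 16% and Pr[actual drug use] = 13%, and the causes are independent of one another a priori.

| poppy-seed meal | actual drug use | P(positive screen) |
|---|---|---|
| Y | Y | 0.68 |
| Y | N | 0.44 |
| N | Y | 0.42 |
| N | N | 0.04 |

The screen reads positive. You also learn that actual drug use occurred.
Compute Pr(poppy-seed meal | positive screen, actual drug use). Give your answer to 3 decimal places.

Pr(poppy-seed meal | positive screen, actual drug use) ≈ 0.236

Sum P(positive screen|·) weighted by the priors over both values of poppy-seed meal:
  P(positive screen | actual drug use) = 0.42*0.84 + 0.68*0.16
        = 0.352800 + 0.108800 = 0.461600
Configurations with poppy-seed meal contribute 0.108800, so
  P(poppy-seed meal | positive screen, actual drug use) = 0.108800 / 0.461600 ≈ 0.236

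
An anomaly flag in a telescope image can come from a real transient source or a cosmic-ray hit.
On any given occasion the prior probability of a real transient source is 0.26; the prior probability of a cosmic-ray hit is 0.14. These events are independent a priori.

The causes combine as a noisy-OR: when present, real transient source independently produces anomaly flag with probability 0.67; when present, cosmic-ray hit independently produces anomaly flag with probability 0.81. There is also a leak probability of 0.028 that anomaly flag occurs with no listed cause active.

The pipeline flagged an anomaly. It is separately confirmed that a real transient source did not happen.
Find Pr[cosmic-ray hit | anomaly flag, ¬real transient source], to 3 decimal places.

Pr[cosmic-ray hit | anomaly flag, ¬real transient source] ≈ 0.826

Under noisy-OR, P(anomaly flag | causes) = 1 − (1−0.028)·∏(1−qᵢ) over the active causes.
By total probability over both values of cosmic-ray hit:
  P(anomaly flag | ¬real transient source) = 0.028·0.86 + 0.81532·0.14
        = 0.024080 + 0.114145 = 0.138225
Configurations with cosmic-ray hit contribute 0.114145, so
  P(cosmic-ray hit | anomaly flag, ¬real transient source) = 0.114145 / 0.138225 ≈ 0.826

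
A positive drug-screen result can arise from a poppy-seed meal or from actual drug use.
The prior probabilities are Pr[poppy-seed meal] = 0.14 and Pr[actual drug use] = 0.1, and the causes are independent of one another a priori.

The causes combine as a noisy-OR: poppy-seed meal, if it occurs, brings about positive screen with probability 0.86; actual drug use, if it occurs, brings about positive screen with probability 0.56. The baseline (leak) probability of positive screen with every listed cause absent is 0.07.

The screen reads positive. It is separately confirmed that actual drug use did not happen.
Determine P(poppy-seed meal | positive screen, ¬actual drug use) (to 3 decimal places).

P(poppy-seed meal | positive screen, ¬actual drug use) ≈ 0.669

Under noisy-OR, P(positive screen | causes) = 1 − (1−0.07)·∏(1−qᵢ) over the active causes.
P(positive screen | ¬actual drug use) = 0.07*0.86 + 0.8698*0.14 = 0.060200 + 0.121772 = 0.181972
Of this, 0.121772 comes from 0.8698*0.14 (the poppy-seed meal=true cases).
So P(poppy-seed meal | positive screen, ¬actual drug use) = 0.121772/0.181972 ≈ 0.669.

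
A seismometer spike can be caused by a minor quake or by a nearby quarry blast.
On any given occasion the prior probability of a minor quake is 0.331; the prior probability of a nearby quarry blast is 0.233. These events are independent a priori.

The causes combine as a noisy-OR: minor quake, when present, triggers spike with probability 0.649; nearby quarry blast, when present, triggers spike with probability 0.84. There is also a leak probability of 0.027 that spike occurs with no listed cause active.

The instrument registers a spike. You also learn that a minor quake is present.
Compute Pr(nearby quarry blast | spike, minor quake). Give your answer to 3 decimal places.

Under noisy-OR, P(spike | causes) = 1 − (1−0.027)·∏(1−qᵢ) over the active causes.
Numerator (weight on configurations with nearby quarry blast): 0.945356·0.233 = 0.220268
Denominator P(spike | minor quake): 0.658477·0.767 + 0.945356·0.233 = 0.725320
P(nearby quarry blast | spike, minor quake) = 0.220268/0.725320 ≈ 0.304

Pr(nearby quarry blast | spike, minor quake) ≈ 0.304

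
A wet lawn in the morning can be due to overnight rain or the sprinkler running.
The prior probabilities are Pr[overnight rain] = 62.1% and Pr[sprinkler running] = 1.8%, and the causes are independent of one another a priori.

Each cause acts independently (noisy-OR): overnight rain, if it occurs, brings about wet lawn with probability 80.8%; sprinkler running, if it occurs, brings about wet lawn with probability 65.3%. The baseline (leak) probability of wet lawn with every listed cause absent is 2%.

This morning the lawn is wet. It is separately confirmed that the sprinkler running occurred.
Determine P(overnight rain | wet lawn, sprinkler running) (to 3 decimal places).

Under noisy-OR, P(wet lawn | causes) = 1 − (1−0.02)·∏(1−qᵢ) over the active causes.
By total probability over both values of overnight rain:
  P(wet lawn | sprinkler running) = 0.65994×0.379 + 0.934708×0.621
        = 0.250117 + 0.580454 = 0.830571
Keeping only the overnight rain-present terms gives 0.580454, so
  P(overnight rain | wet lawn, sprinkler running) = 0.580454 / 0.830571 ≈ 0.699

P(overnight rain | wet lawn, sprinkler running) ≈ 0.699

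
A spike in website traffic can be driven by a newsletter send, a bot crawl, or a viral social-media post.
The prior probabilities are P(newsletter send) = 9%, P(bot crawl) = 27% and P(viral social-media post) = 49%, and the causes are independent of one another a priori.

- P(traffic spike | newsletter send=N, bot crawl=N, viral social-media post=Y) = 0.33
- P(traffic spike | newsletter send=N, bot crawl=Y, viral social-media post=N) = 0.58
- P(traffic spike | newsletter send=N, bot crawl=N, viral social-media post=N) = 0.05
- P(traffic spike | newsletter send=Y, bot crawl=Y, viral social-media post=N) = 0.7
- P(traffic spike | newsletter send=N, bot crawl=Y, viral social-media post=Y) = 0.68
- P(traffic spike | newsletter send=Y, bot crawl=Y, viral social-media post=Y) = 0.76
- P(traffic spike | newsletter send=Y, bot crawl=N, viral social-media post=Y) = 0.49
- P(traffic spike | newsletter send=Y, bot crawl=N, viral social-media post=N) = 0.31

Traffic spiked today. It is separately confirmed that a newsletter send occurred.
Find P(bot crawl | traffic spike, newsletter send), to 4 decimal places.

By total probability over the 4 (bot crawl, viral social-media post) configurations:
  P(traffic spike | newsletter send) = 0.31×0.73×0.51 + 0.49×0.73×0.49 + 0.7×0.27×0.51 + 0.76×0.27×0.49
        = 0.115413 + 0.175273 + 0.096390 + 0.100548 = 0.487624
Configurations with bot crawl contribute 0.196938, so
  P(bot crawl | traffic spike, newsletter send) = 0.196938 / 0.487624 ≈ 0.4039

P(bot crawl | traffic spike, newsletter send) ≈ 0.4039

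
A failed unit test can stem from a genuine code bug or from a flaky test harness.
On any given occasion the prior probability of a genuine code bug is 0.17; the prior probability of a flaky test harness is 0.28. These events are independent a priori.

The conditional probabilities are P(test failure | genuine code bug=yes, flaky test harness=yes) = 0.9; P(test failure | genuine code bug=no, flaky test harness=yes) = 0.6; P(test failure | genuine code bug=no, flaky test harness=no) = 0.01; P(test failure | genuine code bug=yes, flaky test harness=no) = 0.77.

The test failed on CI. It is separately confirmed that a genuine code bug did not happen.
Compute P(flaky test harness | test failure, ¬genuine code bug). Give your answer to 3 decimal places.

P(flaky test harness | test failure, ¬genuine code bug) ≈ 0.959

Enumerate both values of flaky test harness and weight by the priors:
  P(test failure | ¬genuine code bug) = 0.01*0.72 + 0.6*0.28
        = 0.007200 + 0.168000 = 0.175200
Keeping only the flaky test harness-present terms gives 0.168000, so
  P(flaky test harness | test failure, ¬genuine code bug) = 0.168000 / 0.175200 ≈ 0.959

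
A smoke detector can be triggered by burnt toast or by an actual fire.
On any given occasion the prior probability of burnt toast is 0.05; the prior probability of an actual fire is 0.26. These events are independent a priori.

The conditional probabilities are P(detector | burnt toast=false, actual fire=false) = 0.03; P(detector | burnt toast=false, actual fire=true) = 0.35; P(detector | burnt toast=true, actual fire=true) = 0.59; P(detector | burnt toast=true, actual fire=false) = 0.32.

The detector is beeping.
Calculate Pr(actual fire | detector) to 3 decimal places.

P(detector) = 0.03*0.95*0.74 + 0.35*0.95*0.26 + 0.32*0.05*0.74 + 0.59*0.05*0.26 = 0.021090 + 0.086450 + 0.011840 + 0.007670 = 0.127050
Of this, 0.094120 comes from 0.086450 + 0.007670 (the actual fire=true cases).
So P(actual fire | detector) = 0.094120/0.127050 ≈ 0.741.

Pr(actual fire | detector) ≈ 0.741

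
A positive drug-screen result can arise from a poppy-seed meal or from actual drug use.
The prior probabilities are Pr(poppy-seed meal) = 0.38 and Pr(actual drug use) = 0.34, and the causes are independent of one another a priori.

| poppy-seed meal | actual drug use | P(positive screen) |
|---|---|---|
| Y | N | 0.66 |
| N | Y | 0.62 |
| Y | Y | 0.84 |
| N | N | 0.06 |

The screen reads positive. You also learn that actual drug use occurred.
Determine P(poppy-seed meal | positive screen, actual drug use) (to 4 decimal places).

P(poppy-seed meal | positive screen, actual drug use) ≈ 0.4537

Weight on poppy-seed meal=true, given the evidence: 0.84*0.38 = 0.319200
Normalizer over all consistent configurations: 0.62*0.62 + 0.84*0.38 = 0.703600
P(poppy-seed meal | positive screen, actual drug use) = 0.319200/0.703600 ≈ 0.4537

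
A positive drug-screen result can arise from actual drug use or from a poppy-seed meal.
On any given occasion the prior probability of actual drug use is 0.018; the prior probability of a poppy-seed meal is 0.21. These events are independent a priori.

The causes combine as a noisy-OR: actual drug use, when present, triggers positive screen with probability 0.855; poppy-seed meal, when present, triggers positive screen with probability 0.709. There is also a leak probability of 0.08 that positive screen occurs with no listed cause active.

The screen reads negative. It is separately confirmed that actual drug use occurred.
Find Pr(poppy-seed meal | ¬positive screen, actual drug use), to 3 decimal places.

Under noisy-OR, P(positive screen | causes) = 1 − (1−0.08)·∏(1−qᵢ) over the active causes.
By total probability over both values of poppy-seed meal:
  P(¬positive screen | actual drug use) = 0.1334·0.79 + 0.038819·0.21
        = 0.105386 + 0.008152 = 0.113538
The terms with poppy-seed meal present sum to 0.008152, so
  P(poppy-seed meal | ¬positive screen, actual drug use) = 0.008152 / 0.113538 ≈ 0.072

Pr(poppy-seed meal | ¬positive screen, actual drug use) ≈ 0.072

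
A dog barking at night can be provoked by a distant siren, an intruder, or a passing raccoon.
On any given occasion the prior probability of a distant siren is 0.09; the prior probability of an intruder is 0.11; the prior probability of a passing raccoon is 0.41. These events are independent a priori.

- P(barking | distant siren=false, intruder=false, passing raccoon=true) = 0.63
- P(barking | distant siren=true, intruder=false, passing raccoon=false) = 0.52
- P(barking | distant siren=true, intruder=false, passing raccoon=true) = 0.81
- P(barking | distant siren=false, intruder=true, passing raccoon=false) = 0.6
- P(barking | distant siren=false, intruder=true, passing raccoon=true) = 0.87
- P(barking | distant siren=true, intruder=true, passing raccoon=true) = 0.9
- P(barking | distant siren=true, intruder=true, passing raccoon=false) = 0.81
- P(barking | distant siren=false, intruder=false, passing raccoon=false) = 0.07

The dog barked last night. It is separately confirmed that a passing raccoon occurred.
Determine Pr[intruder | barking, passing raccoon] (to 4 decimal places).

P(barking | passing raccoon) = 0.63×0.91×0.89 + 0.87×0.91×0.11 + 0.81×0.09×0.89 + 0.9×0.09×0.11 = 0.510237 + 0.087087 + 0.064881 + 0.008910 = 0.671115
Of this, 0.095997 comes from 0.087087 + 0.008910 (the intruder=true cases).
Hence the posterior is 0.095997/0.671115 ≈ 0.1430.

Pr[intruder | barking, passing raccoon] ≈ 0.1430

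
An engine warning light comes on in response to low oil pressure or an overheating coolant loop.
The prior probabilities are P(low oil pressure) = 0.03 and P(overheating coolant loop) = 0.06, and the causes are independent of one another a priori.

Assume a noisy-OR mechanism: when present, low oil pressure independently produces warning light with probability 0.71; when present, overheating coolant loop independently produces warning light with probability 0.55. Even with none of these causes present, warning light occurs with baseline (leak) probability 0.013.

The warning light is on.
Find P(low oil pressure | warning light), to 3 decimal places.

Under noisy-OR, P(warning light | causes) = 1 − (1−0.013)·∏(1−qᵢ) over the active causes.
P(warning light) = 0.013*0.97*0.94 + 0.55585*0.97*0.06 + 0.71377*0.03*0.94 + 0.871196*0.03*0.06 = 0.011853 + 0.032350 + 0.020128 + 0.001568 = 0.065899
The low oil pressure-present share is 0.020128 + 0.001568 = 0.021696.
P(low oil pressure | warning light) = 0.021696 / 0.065899 ≈ 0.329

P(low oil pressure | warning light) ≈ 0.329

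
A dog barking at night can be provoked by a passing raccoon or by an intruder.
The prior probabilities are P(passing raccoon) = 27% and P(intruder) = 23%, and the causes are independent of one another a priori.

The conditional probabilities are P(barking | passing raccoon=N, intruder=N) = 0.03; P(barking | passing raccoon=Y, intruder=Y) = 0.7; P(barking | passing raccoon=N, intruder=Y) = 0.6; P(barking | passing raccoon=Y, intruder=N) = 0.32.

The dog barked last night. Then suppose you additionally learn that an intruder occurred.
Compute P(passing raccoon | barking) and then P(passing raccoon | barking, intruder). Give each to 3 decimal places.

For the numerator, keep only passing raccoon=true terms: 0.066528 + 0.043470 = 0.109998
Normalizer over all consistent configurations: 0.03×0.73×0.77 + 0.6×0.73×0.23 + 0.32×0.27×0.77 + 0.7×0.27×0.23 = 0.227601
P(passing raccoon | barking) = 0.109998/0.227601 ≈ 0.483

With the extra evidence:
By total probability over both values of passing raccoon:
  P(barking | intruder) = 0.6×0.73 + 0.7×0.27
        = 0.438000 + 0.189000 = 0.627000
The terms with passing raccoon present sum to 0.189000, so
  P(passing raccoon | barking, intruder) = 0.189000 / 0.627000 ≈ 0.301
— intruder explains away the evidence for passing raccoon.

P(passing raccoon | barking) ≈ 0.483; P(passing raccoon | barking, intruder) ≈ 0.301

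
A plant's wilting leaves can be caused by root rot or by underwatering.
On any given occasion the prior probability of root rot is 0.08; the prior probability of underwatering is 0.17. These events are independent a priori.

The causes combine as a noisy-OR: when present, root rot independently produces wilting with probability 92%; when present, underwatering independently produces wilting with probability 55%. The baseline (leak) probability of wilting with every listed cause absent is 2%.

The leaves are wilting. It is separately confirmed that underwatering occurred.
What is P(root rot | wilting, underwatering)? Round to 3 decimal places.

Under noisy-OR, P(wilting | causes) = 1 − (1−0.02)·∏(1−qᵢ) over the active causes.
P(wilting | underwatering) = 0.559×0.92 + 0.96472×0.08 = 0.514280 + 0.077178 = 0.591458
Of this, 0.077178 comes from 0.96472×0.08 (the root rot=true cases).
Hence the posterior is 0.077178/0.591458 ≈ 0.130.

P(root rot | wilting, underwatering) ≈ 0.130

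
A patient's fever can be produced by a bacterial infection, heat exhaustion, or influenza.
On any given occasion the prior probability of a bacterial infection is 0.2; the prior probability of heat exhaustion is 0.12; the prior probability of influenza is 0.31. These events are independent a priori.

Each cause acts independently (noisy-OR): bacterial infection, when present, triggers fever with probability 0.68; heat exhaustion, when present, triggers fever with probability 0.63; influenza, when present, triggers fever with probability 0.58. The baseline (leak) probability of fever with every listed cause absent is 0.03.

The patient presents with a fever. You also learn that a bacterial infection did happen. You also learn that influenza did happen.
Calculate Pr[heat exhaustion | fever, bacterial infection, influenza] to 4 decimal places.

Pr[heat exhaustion | fever, bacterial infection, influenza] ≈ 0.1299

Under noisy-OR, P(fever | causes) = 1 − (1−0.03)·∏(1−qᵢ) over the active causes.
Numerator (weight on configurations with heat exhaustion): 0.951764*0.12 = 0.114212
The normalizing constant is 0.869632*0.88 + 0.951764*0.12 = 0.879488
Posterior = 0.114212 / 0.879488 ≈ 0.1299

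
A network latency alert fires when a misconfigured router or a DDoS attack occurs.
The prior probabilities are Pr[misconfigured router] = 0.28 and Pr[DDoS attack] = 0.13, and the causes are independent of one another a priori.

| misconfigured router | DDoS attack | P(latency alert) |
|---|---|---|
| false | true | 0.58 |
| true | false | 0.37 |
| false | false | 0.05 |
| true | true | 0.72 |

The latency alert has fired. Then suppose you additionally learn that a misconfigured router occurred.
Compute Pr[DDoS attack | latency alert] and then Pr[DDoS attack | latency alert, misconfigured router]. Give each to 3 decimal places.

P(latency alert) = 0.05×0.72×0.87 + 0.58×0.72×0.13 + 0.37×0.28×0.87 + 0.72×0.28×0.13 = 0.031320 + 0.054288 + 0.090132 + 0.026208 = 0.201948
Restricting to configurations with DDoS attack present: 0.054288 + 0.026208 = 0.080496.
Hence the posterior is 0.080496/0.201948 ≈ 0.399.

Now condition on the additional information:
P(latency alert | misconfigured router) = 0.37·0.87 + 0.72·0.13 = 0.321900 + 0.093600 = 0.415500
The DDoS attack-present share is 0.72·0.13 = 0.093600.
Hence the posterior is 0.093600/0.415500 ≈ 0.225.
Conditioning on misconfigured router lowers the posterior on DDoS attack: the classic explaining-away effect in a common-effect structure.

Pr[DDoS attack | latency alert] ≈ 0.399; Pr[DDoS attack | latency alert, misconfigured router] ≈ 0.225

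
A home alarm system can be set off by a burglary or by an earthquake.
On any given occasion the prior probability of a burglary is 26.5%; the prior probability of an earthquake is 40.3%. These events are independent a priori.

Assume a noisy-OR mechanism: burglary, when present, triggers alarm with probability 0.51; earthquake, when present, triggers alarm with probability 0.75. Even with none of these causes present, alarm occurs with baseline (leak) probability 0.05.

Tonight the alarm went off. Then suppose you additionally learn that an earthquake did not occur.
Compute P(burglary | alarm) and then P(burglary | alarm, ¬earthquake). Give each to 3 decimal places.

P(burglary | alarm) ≈ 0.419; P(burglary | alarm, ¬earthquake) ≈ 0.794

Under noisy-OR, P(alarm | causes) = 1 − (1−0.05)·∏(1−qᵢ) over the active causes.
P(alarm) = 0.05×0.735×0.597 + 0.7625×0.735×0.403 + 0.5345×0.265×0.597 + 0.883625×0.265×0.403 = 0.021940 + 0.225856 + 0.084561 + 0.094367 = 0.426724
Restricting to configurations with burglary present: 0.084561 + 0.094367 = 0.178928.
P(burglary | alarm) = 0.178928 / 0.426724 ≈ 0.419

With the extra evidence:
Enumerate both values of burglary and weight by the priors:
  P(alarm | ¬earthquake) = 0.05·0.735 + 0.5345·0.265
        = 0.036750 + 0.141643 = 0.178393
Keeping only the burglary-present terms gives 0.141643, so
  P(burglary | alarm, ¬earthquake) = 0.141643 / 0.178393 ≈ 0.794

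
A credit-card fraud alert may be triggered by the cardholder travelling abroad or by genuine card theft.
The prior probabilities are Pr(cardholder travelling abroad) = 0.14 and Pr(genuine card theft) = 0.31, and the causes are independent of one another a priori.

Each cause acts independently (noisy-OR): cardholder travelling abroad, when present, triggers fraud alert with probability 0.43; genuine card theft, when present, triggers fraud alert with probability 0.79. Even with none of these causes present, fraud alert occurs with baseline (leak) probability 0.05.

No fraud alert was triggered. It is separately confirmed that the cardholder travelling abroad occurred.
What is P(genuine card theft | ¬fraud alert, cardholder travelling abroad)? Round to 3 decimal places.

P(genuine card theft | ¬fraud alert, cardholder travelling abroad) ≈ 0.086

Under noisy-OR, P(fraud alert | causes) = 1 − (1−0.05)·∏(1−qᵢ) over the active causes.
P(¬fraud alert | cardholder travelling abroad) = 0.5415×0.69 + 0.113715×0.31 = 0.373635 + 0.035252 = 0.408887
Restricting to configurations with genuine card theft present: 0.113715×0.31 = 0.035252.
So P(genuine card theft | ¬fraud alert, cardholder travelling abroad) = 0.035252/0.408887 ≈ 0.086.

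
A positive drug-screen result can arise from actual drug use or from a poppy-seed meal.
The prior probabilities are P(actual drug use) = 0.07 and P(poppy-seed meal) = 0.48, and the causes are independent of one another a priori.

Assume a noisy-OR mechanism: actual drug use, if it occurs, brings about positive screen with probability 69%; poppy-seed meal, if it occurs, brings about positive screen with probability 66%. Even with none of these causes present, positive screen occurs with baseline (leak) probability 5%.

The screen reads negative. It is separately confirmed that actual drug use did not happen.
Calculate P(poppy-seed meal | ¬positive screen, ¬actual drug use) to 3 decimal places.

Under noisy-OR, P(positive screen | causes) = 1 − (1−0.05)·∏(1−qᵢ) over the active causes.
Numerator (weight on configurations with poppy-seed meal): 0.323·0.48 = 0.155040
Denominator P(¬positive screen | ¬actual drug use): 0.95·0.52 + 0.323·0.48 = 0.649040
Posterior = 0.155040 / 0.649040 ≈ 0.239

P(poppy-seed meal | ¬positive screen, ¬actual drug use) ≈ 0.239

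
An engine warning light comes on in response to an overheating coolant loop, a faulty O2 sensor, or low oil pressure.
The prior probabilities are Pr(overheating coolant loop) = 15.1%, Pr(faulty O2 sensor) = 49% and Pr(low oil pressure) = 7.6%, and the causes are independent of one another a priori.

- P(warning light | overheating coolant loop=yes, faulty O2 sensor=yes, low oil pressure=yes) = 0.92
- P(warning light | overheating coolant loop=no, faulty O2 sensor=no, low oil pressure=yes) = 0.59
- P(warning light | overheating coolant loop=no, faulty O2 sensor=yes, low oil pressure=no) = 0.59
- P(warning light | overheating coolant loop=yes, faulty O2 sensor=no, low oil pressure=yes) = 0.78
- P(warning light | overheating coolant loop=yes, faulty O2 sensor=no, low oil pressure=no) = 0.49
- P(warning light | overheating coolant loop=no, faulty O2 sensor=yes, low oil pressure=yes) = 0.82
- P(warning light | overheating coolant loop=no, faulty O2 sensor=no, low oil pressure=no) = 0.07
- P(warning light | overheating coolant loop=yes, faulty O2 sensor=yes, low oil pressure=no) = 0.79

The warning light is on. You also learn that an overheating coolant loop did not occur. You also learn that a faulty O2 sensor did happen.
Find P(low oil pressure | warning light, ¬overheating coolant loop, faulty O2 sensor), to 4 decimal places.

Sum P(warning light|·) weighted by the priors over both values of low oil pressure:
  P(warning light | ¬overheating coolant loop, faulty O2 sensor) = 0.59*0.924 + 0.82*0.076
        = 0.545160 + 0.062320 = 0.607480
Configurations with low oil pressure contribute 0.062320, so
  P(low oil pressure | warning light, ¬overheating coolant loop, faulty O2 sensor) = 0.062320 / 0.607480 ≈ 0.1026

P(low oil pressure | warning light, ¬overheating coolant loop, faulty O2 sensor) ≈ 0.1026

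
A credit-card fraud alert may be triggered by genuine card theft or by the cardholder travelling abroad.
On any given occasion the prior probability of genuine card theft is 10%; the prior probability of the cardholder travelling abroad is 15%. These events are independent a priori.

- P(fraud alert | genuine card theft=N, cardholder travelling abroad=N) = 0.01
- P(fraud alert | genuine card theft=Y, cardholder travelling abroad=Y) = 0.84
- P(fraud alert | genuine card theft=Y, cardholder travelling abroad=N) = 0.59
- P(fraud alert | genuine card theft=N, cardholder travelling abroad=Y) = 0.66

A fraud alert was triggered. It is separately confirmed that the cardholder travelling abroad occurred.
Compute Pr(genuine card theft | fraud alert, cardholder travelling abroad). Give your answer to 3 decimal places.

P(fraud alert | cardholder travelling abroad) = 0.66×0.9 + 0.84×0.1 = 0.594000 + 0.084000 = 0.678000
Restricting to configurations with genuine card theft present: 0.84×0.1 = 0.084000.
Hence the posterior is 0.084000/0.678000 ≈ 0.124.

Pr(genuine card theft | fraud alert, cardholder travelling abroad) ≈ 0.124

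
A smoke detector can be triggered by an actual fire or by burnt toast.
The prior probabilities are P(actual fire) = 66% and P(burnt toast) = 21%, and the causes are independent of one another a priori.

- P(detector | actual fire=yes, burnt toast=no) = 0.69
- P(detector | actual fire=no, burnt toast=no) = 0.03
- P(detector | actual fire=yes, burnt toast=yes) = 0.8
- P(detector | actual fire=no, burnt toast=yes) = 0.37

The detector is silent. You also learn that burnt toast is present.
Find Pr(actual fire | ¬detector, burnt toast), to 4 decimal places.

P(¬detector | burnt toast) = 0.63*0.34 + 0.2*0.66 = 0.214200 + 0.132000 = 0.346200
The actual fire-present share is 0.2*0.66 = 0.132000.
So P(actual fire | ¬detector, burnt toast) = 0.132000/0.346200 ≈ 0.3813.

Pr(actual fire | ¬detector, burnt toast) ≈ 0.3813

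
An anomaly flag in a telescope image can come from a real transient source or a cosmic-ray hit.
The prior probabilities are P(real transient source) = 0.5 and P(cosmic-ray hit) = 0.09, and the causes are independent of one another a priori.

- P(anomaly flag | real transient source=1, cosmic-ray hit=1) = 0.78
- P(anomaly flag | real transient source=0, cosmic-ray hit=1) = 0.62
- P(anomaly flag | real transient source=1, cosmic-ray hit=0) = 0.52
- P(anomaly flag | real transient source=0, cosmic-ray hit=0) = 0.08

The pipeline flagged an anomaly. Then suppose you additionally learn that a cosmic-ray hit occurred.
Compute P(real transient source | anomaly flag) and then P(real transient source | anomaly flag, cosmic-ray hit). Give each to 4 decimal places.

P(anomaly flag) = 0.08×0.5×0.91 + 0.62×0.5×0.09 + 0.52×0.5×0.91 + 0.78×0.5×0.09 = 0.036400 + 0.027900 + 0.236600 + 0.035100 = 0.336000
The real transient source-present share is 0.236600 + 0.035100 = 0.271700.
So P(real transient source | anomaly flag) = 0.271700/0.336000 ≈ 0.8086.

Now also conditioning on cosmic-ray hit=true:
Enumerate both values of real transient source and weight by the priors:
  P(anomaly flag | cosmic-ray hit) = 0.62·0.5 + 0.78·0.5
        = 0.310000 + 0.390000 = 0.700000
Configurations with real transient source contribute 0.390000, so
  P(real transient source | anomaly flag, cosmic-ray hit) = 0.390000 / 0.700000 ≈ 0.5571
Conditioning on cosmic-ray hit lowers the posterior on real transient source: the classic explaining-away effect in a common-effect structure.

P(real transient source | anomaly flag) ≈ 0.8086; P(real transient source | anomaly flag, cosmic-ray hit) ≈ 0.5571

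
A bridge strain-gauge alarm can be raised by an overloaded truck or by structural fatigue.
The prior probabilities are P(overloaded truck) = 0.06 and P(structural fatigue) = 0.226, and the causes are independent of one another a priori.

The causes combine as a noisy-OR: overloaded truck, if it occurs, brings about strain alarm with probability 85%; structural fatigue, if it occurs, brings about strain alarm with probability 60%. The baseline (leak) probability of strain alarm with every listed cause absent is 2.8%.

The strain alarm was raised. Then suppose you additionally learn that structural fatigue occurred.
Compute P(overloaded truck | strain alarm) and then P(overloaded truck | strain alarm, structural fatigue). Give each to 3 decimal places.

Under noisy-OR, P(strain alarm | causes) = 1 − (1−0.028)·∏(1−qᵢ) over the active causes.
P(strain alarm) = 0.028×0.94×0.774 + 0.6112×0.94×0.226 + 0.8542×0.06×0.774 + 0.94168×0.06×0.226 = 0.020372 + 0.129843 + 0.039669 + 0.012769 = 0.202653
The overloaded truck-present share is 0.039669 + 0.012769 = 0.052438.
Hence the posterior is 0.052438/0.202653 ≈ 0.259.

Now also conditioning on structural fatigue=true:
For the numerator, keep only overloaded truck=true terms: 0.94168×0.06 = 0.056501
The normalizing constant is 0.6112×0.94 + 0.94168×0.06 = 0.631029
P(overloaded truck | strain alarm, structural fatigue) = 0.056501/0.631029 ≈ 0.090
The drop from 0.259 to 0.090 is the explaining-away (discounting) effect.

P(overloaded truck | strain alarm) ≈ 0.259; P(overloaded truck | strain alarm, structural fatigue) ≈ 0.090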